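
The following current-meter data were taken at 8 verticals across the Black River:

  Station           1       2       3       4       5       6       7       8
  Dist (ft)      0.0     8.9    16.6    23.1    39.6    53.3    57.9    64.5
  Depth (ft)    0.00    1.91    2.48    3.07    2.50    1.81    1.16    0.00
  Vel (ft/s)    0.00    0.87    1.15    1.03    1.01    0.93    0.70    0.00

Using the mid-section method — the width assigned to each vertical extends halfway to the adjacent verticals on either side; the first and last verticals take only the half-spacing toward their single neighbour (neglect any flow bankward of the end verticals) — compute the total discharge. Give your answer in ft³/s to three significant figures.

w_2 = (16.6 − 0.0)/2 = 8.3 ft; q_2 = 0.87 × 1.91 × 8.3 = 13.79 ft³/s
w_3 = (23.1 − 8.9)/2 = 7.1 ft; q_3 = 1.15 × 2.48 × 7.1 = 20.25 ft³/s
w_4 = (39.6 − 16.6)/2 = 11.5 ft; q_4 = 1.03 × 3.07 × 11.5 = 36.36 ft³/s
w_5 = (53.3 − 23.1)/2 = 15.1 ft; q_5 = 1.01 × 2.50 × 15.1 = 38.13 ft³/s
w_6 = (57.9 − 39.6)/2 = 9.15 ft; q_6 = 0.93 × 1.81 × 9.15 = 15.40 ft³/s
w_7 = (64.5 − 53.3)/2 = 5.6 ft; q_7 = 0.70 × 1.16 × 5.6 = 4.547 ft³/s
Stations 1, 8 contribute zero (depth or velocity is 0).
Q = Σ qᵢ = 128.5 ft³/s

128 ft³/s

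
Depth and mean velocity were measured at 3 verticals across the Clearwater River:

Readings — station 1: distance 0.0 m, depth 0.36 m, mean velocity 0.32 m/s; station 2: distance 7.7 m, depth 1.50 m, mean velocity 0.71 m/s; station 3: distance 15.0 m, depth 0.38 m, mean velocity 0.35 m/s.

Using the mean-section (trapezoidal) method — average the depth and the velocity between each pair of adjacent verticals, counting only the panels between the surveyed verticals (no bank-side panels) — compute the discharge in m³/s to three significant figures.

Panel 1-2: Δb = 7.7 m, d̄ = (0.36+1.50)/2 = 0.93, v̄ = (0.32+0.71)/2 = 0.515 → q = 7.7×0.93×0.515 = 3.688 m³/s
Panel 2-3: Δb = 7.3 m, d̄ = (1.50+0.38)/2 = 0.94, v̄ = (0.71+0.35)/2 = 0.53 → q = 7.3×0.94×0.53 = 3.637 m³/s
Q = Σ q = 7.325 m³/s

7.32 m³/s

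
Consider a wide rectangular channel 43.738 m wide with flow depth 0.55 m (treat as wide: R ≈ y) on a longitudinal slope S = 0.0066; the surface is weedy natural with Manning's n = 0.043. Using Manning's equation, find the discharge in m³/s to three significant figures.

A = b·y = 43.738 × 0.55 = 24.06 m²
Wide channel: R ≈ y = 0.55 m
Q = (1/n)·A·R^(2/3)·S^(1/2) = (1/0.043) × 24.06 × 0.5500^(2/3) × 0.0066^(1/2) = 30.51 m³/s

30.5 m³/s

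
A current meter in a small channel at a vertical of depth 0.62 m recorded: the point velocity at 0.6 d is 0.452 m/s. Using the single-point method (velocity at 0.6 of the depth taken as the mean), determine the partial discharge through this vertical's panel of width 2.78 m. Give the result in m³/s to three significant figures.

0.779 m³/s

v̄ = v₀.₆ = 0.452 m/s
q = v̄ × d × w = 0.4520 × 0.62 × 2.78 = 0.7791 m³/s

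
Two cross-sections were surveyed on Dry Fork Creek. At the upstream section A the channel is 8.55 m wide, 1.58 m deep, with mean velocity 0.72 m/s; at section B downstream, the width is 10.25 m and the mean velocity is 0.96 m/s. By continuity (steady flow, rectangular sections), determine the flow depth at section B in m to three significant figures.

Q = A₁V₁ = (8.55×1.58) × 0.72 = 9.726 m³/s
d₂ = Q/(b₂ V₂) = 9.726/(10.25×0.96) = 0.9885 m

0.988 m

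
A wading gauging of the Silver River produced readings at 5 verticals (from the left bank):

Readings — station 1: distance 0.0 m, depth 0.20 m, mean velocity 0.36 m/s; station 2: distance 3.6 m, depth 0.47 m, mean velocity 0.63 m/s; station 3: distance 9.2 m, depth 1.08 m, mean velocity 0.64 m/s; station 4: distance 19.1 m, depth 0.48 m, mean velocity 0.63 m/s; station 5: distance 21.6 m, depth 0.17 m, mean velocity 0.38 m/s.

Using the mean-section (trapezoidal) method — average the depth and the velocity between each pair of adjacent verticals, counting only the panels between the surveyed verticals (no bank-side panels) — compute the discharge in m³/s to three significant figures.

8.67 m³/s

Panel 1-2: Δb = 3.6 m, d̄ = (0.20+0.47)/2 = 0.335, v̄ = (0.36+0.63)/2 = 0.495 → q = 3.6×0.335×0.495 = 0.5970 m³/s
Panel 2-3: Δb = 5.6 m, d̄ = (0.47+1.08)/2 = 0.775, v̄ = (0.63+0.64)/2 = 0.635 → q = 5.6×0.775×0.635 = 2.756 m³/s
Panel 3-4: Δb = 9.9 m, d̄ = (1.08+0.48)/2 = 0.78, v̄ = (0.64+0.63)/2 = 0.635 → q = 9.9×0.78×0.635 = 4.903 m³/s
Panel 4-5: Δb = 2.5 m, d̄ = (0.48+0.17)/2 = 0.325, v̄ = (0.63+0.38)/2 = 0.505 → q = 2.5×0.325×0.505 = 0.4103 m³/s
Q = Σ q = 8.667 m³/s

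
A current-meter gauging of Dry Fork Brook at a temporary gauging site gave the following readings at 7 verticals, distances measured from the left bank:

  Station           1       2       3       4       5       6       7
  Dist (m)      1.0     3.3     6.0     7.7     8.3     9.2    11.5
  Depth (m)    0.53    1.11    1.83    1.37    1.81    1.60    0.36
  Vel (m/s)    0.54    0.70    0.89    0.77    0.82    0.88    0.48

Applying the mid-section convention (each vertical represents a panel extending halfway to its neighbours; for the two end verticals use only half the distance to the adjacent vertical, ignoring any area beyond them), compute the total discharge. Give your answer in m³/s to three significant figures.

w_1 = (3.3 − 1.0)/2 = 1.15 m; q_1 = 0.54 × 0.53 × 1.15 = 0.3291 m³/s
w_2 = (6.0 − 1.0)/2 = 2.5 m; q_2 = 0.70 × 1.11 × 2.5 = 1.943 m³/s
w_3 = (7.7 − 3.3)/2 = 2.2 m; q_3 = 0.89 × 1.83 × 2.2 = 3.583 m³/s
w_4 = (8.3 − 6.0)/2 = 1.15 m; q_4 = 0.77 × 1.37 × 1.15 = 1.213 m³/s
w_5 = (9.2 − 7.7)/2 = 0.75 m; q_5 = 0.82 × 1.81 × 0.75 = 1.113 m³/s
w_6 = (11.5 − 8.3)/2 = 1.6 m; q_6 = 0.88 × 1.60 × 1.6 = 2.253 m³/s
w_7 = (11.5 − 9.2)/2 = 1.15 m; q_7 = 0.48 × 0.36 × 1.15 = 0.1987 m³/s
Q = Σ qᵢ = 10.63 m³/s

10.6 m³/s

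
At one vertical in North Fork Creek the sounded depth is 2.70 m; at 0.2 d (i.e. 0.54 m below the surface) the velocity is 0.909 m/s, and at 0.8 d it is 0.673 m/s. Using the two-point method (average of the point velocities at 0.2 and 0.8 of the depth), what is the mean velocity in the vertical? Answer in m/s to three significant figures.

v̄ = (0.909 + 0.673) / 2 = 0.7910 m/s

0.791 m/s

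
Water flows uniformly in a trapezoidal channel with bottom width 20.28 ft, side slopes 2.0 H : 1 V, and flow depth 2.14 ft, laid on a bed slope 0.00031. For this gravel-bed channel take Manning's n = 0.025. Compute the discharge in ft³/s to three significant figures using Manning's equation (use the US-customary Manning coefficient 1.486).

80.2 ft³/s

A = (b + z·y)·y = (20.28 + 2.0×2.14)×2.14 = 52.56 ft²
P = b + 2y√(1+z²) = 20.28 + 2×2.14×√(1+2.0²) = 29.85 ft
R = A/P = 52.56/29.85 = 1.761 ft
Q = (1.486/n)·A·R^(2/3)·S^(1/2) = (1.486/0.025) × 52.56 × 1.761^(2/3) × 0.00031^(1/2) = 80.20 ft³/s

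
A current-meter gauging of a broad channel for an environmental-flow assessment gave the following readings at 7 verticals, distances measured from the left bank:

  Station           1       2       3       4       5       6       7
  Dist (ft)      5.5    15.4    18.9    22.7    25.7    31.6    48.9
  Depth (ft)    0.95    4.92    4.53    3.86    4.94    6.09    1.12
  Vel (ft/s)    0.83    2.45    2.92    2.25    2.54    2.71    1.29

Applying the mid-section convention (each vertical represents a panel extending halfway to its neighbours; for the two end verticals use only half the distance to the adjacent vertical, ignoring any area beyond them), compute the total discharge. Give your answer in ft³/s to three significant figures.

w_1 = (15.4 − 5.5)/2 = 4.95 ft; q_1 = 0.83 × 0.95 × 4.95 = 3.903 ft³/s
w_2 = (18.9 − 5.5)/2 = 6.7 ft; q_2 = 2.45 × 4.92 × 6.7 = 80.76 ft³/s
w_3 = (22.7 − 15.4)/2 = 3.65 ft; q_3 = 2.92 × 4.53 × 3.65 = 48.28 ft³/s
w_4 = (25.7 − 18.9)/2 = 3.4 ft; q_4 = 2.25 × 3.86 × 3.4 = 29.53 ft³/s
w_5 = (31.6 − 22.7)/2 = 4.45 ft; q_5 = 2.54 × 4.94 × 4.45 = 55.84 ft³/s
w_6 = (48.9 − 25.7)/2 = 11.6 ft; q_6 = 2.71 × 6.09 × 11.6 = 191.4 ft³/s
w_7 = (48.9 − 31.6)/2 = 8.65 ft; q_7 = 1.29 × 1.12 × 8.65 = 12.50 ft³/s
Q = Σ qᵢ = 422.3 ft³/s

422 ft³/s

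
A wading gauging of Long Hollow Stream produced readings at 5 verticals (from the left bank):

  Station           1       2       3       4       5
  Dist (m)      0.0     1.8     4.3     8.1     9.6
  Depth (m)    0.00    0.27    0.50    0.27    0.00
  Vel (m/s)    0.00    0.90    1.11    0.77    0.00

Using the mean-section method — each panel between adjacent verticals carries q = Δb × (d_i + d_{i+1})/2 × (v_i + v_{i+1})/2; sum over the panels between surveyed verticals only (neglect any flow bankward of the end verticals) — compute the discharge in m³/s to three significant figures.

2.53 m³/s

Panel 1-2: Δb = 1.8 m, d̄ = (0.00+0.27)/2 = 0.135, v̄ = (0.00+0.90)/2 = 0.45 → q = 1.8×0.135×0.45 = 0.1094 m³/s
Panel 2-3: Δb = 2.5 m, d̄ = (0.27+0.50)/2 = 0.385, v̄ = (0.90+1.11)/2 = 1.005 → q = 2.5×0.385×1.005 = 0.9673 m³/s
Panel 3-4: Δb = 3.8 m, d̄ = (0.50+0.27)/2 = 0.385, v̄ = (1.11+0.77)/2 = 0.94 → q = 3.8×0.385×0.94 = 1.375 m³/s
Panel 4-5: Δb = 1.5 m, d̄ = (0.27+0.00)/2 = 0.135, v̄ = (0.77+0.00)/2 = 0.385 → q = 1.5×0.135×0.385 = 0.07796 m³/s
Q = Σ q = 2.530 m³/s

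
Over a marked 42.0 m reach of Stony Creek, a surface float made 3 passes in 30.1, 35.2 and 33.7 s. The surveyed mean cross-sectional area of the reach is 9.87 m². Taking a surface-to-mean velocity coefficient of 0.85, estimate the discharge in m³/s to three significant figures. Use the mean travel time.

10.7 m³/s

t̄ = (30.1 + 35.2 + 33.7) / 3 = 33 s
v_surface = L / t̄ = 42.0 / 33 = 1.273 m/s
v_mean = 0.85 × 1.273 = 1.082 m/s
Q = A × v_mean = 9.87 × 1.082 = 10.68 m³/s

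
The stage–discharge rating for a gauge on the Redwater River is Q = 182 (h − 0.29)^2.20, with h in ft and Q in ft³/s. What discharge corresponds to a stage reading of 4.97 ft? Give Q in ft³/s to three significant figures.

Q = 182 × (4.97 − 0.29)^2.20 = 182 × 4.68^2.20 = 5428 ft³/s

5430 ft³/s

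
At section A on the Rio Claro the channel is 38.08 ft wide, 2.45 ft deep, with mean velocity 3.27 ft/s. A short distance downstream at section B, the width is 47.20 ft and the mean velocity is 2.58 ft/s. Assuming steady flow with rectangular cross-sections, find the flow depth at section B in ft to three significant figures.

2.51 ft

Q = A₁V₁ = (38.08×2.45) × 3.27 = 305.1 ft³/s
d₂ = Q/(b₂ V₂) = 305.1/(47.20×2.58) = 2.505 ft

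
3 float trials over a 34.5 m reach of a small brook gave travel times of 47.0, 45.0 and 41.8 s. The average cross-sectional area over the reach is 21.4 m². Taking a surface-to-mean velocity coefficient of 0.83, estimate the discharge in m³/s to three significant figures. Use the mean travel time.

t̄ = (47.0 + 45.0 + 41.8) / 3 = 44.6 s
v_surface = L / t̄ = 34.5 / 44.6 = 0.7735 m/s
v_mean = 0.83 × 0.7735 = 0.6420 m/s
Q = A × v_mean = 21.4 × 0.6420 = 13.74 m³/s

13.7 m³/s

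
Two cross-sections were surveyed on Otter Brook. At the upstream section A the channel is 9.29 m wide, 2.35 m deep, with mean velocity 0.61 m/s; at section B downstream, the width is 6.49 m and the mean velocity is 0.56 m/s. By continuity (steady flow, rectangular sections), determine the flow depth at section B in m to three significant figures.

3.66 m

Q = A₁V₁ = (9.29×2.35) × 0.61 = 13.32 m³/s
d₂ = Q/(b₂ V₂) = 13.32/(6.49×0.56) = 3.664 m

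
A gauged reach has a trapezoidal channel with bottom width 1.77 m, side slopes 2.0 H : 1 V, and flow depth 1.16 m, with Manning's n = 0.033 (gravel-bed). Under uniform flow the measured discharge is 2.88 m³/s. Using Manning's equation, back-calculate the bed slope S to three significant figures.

A = (b + z·y)·y = (1.77 + 2.0×1.16)×1.16 = 4.744 m²
P = b + 2y√(1+z²) = 1.77 + 2×1.16×√(1+2.0²) = 6.958 m
R = A/P = 4.744/6.958 = 0.6819 m
S = (Q·n / (1·A·R^(2/3)))² = (2.88×0.033 / (1×4.744×0.7747))² = 0.0006686

0.000669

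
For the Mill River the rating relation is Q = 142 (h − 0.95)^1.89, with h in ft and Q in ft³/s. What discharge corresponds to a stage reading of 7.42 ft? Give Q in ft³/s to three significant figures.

Q = 142 × (7.42 − 0.95)^1.89 = 142 × 6.47^1.89 = 4841 ft³/s

4840 ft³/s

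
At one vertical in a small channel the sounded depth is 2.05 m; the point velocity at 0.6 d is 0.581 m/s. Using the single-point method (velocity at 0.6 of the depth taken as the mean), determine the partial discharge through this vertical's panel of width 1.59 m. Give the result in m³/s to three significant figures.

1.89 m³/s

v̄ = v₀.₆ = 0.581 m/s
q = v̄ × d × w = 0.5810 × 2.05 × 1.59 = 1.894 m³/s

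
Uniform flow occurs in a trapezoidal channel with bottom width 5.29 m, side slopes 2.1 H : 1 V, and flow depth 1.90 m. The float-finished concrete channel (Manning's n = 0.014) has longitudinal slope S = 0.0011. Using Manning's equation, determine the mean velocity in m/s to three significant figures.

2.75 m/s

A = (b + z·y)·y = (5.29 + 2.1×1.90)×1.90 = 17.63 m²
P = b + 2y√(1+z²) = 5.29 + 2×1.90×√(1+2.1²) = 14.13 m
R = A/P = 17.63/14.13 = 1.248 m
Q = (1/n)·A·R^(2/3)·S^(1/2) = (1/0.014) × 17.63 × 1.248^(2/3) × 0.0011^(1/2) = 48.42 m³/s
V = Q/A = 48.42/17.63 = 2.746 m/s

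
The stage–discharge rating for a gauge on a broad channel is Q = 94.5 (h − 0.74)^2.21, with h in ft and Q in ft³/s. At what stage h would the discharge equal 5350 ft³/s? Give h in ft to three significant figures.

h − h₀ = (Q/C)^(1/b) = (5350/94.5)^(1/2.21) = 6.211 ft
h = 0.74 + 6.211 = 6.951 ft

6.95 ft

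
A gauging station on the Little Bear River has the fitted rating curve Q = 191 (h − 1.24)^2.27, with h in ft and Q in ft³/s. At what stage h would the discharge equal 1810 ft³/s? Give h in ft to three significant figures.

3.93 ft

h − h₀ = (Q/C)^(1/b) = (1810/191)^(1/2.27) = 2.693 ft
h = 1.24 + 2.693 = 3.933 ft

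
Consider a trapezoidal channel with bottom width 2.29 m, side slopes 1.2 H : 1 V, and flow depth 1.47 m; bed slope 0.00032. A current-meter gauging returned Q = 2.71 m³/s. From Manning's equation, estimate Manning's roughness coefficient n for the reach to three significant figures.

A = (b + z·y)·y = (2.29 + 1.2×1.47)×1.47 = 5.959 m²
P = b + 2y√(1+z²) = 2.29 + 2×1.47×√(1+1.2²) = 6.882 m
R = A/P = 5.959/6.882 = 0.8659 m
n = (1/Q)·A·R^(2/3)·S^(1/2) = (1/2.71) × 5.959 × 0.9085 × 0.01789 = 0.03574

0.0357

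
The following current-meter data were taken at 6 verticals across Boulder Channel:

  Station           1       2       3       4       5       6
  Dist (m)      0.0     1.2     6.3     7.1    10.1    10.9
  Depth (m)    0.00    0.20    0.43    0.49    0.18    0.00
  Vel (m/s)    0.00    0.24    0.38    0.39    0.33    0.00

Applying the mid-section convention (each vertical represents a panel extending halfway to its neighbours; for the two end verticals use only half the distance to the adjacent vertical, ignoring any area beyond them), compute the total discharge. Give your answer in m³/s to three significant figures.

w_2 = (6.3 − 0.0)/2 = 3.15 m; q_2 = 0.24 × 0.20 × 3.15 = 0.1512 m³/s
w_3 = (7.1 − 1.2)/2 = 2.95 m; q_3 = 0.38 × 0.43 × 2.95 = 0.4820 m³/s
w_4 = (10.1 − 6.3)/2 = 1.9 m; q_4 = 0.39 × 0.49 × 1.9 = 0.3631 m³/s
w_5 = (10.9 − 7.1)/2 = 1.9 m; q_5 = 0.33 × 0.18 × 1.9 = 0.1129 m³/s
Stations 1, 6 contribute zero (depth or velocity is 0).
Q = Σ qᵢ = 1.109 m³/s

1.11 m³/s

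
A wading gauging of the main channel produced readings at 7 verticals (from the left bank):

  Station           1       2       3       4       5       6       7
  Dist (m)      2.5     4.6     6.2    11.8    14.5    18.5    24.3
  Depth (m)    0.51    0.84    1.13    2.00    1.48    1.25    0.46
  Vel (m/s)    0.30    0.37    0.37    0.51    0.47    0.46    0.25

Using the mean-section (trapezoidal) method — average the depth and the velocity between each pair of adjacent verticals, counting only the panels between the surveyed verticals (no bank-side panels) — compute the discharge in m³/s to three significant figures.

11.5 m³/s

Panel 1-2: Δb = 2.1 m, d̄ = (0.51+0.84)/2 = 0.675, v̄ = (0.30+0.37)/2 = 0.335 → q = 2.1×0.675×0.335 = 0.4749 m³/s
Panel 2-3: Δb = 1.6 m, d̄ = (0.84+1.13)/2 = 0.985, v̄ = (0.37+0.37)/2 = 0.37 → q = 1.6×0.985×0.37 = 0.5831 m³/s
Panel 3-4: Δb = 5.6 m, d̄ = (1.13+2.00)/2 = 1.565, v̄ = (0.37+0.51)/2 = 0.44 → q = 5.6×1.565×0.44 = 3.856 m³/s
Panel 4-5: Δb = 2.7 m, d̄ = (2.00+1.48)/2 = 1.74, v̄ = (0.51+0.47)/2 = 0.49 → q = 2.7×1.74×0.49 = 2.302 m³/s
Panel 5-6: Δb = 4 m, d̄ = (1.48+1.25)/2 = 1.365, v̄ = (0.47+0.46)/2 = 0.465 → q = 4×1.365×0.465 = 2.539 m³/s
Panel 6-7: Δb = 5.8 m, d̄ = (1.25+0.46)/2 = 0.855, v̄ = (0.46+0.25)/2 = 0.355 → q = 5.8×0.855×0.355 = 1.760 m³/s
Q = Σ q = 11.52 m³/s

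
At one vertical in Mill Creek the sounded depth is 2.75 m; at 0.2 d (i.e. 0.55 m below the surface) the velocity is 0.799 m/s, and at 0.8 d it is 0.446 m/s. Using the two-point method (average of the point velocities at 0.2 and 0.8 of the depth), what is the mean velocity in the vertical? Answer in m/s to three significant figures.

v̄ = (0.799 + 0.446) / 2 = 0.6225 m/s

0.623 m/s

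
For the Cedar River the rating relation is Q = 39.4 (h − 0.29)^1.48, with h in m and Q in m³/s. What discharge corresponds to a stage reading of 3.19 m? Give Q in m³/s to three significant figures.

Q = 39.4 × (3.19 − 0.29)^1.48 = 39.4 × 2.9^1.48 = 190.5 m³/s

190 m³/s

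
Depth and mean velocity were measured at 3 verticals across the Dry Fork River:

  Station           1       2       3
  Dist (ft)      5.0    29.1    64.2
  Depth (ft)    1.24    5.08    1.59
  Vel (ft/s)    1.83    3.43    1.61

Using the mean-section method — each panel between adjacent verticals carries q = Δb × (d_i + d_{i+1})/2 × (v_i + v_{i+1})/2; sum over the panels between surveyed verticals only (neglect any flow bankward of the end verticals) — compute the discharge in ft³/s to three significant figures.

495 ft³/s

Panel 1-2: Δb = 24.1 ft, d̄ = (1.24+5.08)/2 = 3.16, v̄ = (1.83+3.43)/2 = 2.63 → q = 24.1×3.16×2.63 = 200.3 ft³/s
Panel 2-3: Δb = 35.1 ft, d̄ = (5.08+1.59)/2 = 3.335, v̄ = (3.43+1.61)/2 = 2.52 → q = 35.1×3.335×2.52 = 295.0 ft³/s
Q = Σ q = 495.3 ft³/s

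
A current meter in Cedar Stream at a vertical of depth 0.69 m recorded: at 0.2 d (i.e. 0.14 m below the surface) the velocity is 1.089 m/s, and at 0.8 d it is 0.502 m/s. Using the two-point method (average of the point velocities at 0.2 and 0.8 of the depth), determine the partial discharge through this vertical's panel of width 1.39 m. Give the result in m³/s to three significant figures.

0.763 m³/s

v̄ = (1.089 + 0.502) / 2 = 0.7955 m/s
q = v̄ × d × w = 0.7955 × 0.69 × 1.39 = 0.7630 m³/s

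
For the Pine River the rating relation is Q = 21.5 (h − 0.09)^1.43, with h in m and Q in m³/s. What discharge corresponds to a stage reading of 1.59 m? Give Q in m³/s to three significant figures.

38.4 m³/s

Q = 21.5 × (1.59 − 0.09)^1.43 = 21.5 × 1.5^1.43 = 38.39 m³/s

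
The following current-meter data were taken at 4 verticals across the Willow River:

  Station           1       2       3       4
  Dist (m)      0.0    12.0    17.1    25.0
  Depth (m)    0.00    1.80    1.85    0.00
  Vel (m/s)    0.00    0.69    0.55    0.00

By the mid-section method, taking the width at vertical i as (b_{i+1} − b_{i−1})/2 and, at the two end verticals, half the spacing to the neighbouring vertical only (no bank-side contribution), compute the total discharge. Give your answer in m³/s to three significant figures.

w_2 = (17.1 − 0.0)/2 = 8.55 m; q_2 = 0.69 × 1.80 × 8.55 = 10.62 m³/s
w_3 = (25.0 − 12.0)/2 = 6.5 m; q_3 = 0.55 × 1.85 × 6.5 = 6.614 m³/s
Stations 1, 4 contribute zero (depth or velocity is 0).
Q = Σ qᵢ = 17.23 m³/s

17.2 m³/s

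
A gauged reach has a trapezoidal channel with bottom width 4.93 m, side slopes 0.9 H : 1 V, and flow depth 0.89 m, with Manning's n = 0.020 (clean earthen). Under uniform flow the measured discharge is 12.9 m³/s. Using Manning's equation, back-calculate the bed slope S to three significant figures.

A = (b + z·y)·y = (4.93 + 0.9×0.89)×0.89 = 5.101 m²
P = b + 2y√(1+z²) = 4.93 + 2×0.89×√(1+0.9²) = 7.325 m
R = A/P = 5.101/7.325 = 0.6964 m
S = (Q·n / (1·A·R^(2/3)))² = (12.9×0.020 / (1×5.101×0.7856))² = 0.004145

0.00415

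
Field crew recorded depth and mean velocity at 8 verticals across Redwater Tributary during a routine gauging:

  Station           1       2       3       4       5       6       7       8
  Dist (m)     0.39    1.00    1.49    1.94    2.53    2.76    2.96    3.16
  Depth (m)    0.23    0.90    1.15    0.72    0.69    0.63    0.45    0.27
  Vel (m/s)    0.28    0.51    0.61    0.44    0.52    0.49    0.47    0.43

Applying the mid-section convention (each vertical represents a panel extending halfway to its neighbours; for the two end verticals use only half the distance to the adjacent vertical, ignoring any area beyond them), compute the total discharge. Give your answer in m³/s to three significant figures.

1.03 m³/s

w_1 = (1.00 − 0.39)/2 = 0.305 m; q_1 = 0.28 × 0.23 × 0.305 = 0.01964 m³/s
w_2 = (1.49 − 0.39)/2 = 0.55 m; q_2 = 0.51 × 0.90 × 0.55 = 0.2525 m³/s
w_3 = (1.94 − 1.00)/2 = 0.47 m; q_3 = 0.61 × 1.15 × 0.47 = 0.3297 m³/s
w_4 = (2.53 − 1.49)/2 = 0.52 m; q_4 = 0.44 × 0.72 × 0.52 = 0.1647 m³/s
w_5 = (2.76 − 1.94)/2 = 0.41 m; q_5 = 0.52 × 0.69 × 0.41 = 0.1471 m³/s
w_6 = (2.96 − 2.53)/2 = 0.215 m; q_6 = 0.49 × 0.63 × 0.215 = 0.06637 m³/s
w_7 = (3.16 − 2.76)/2 = 0.2 m; q_7 = 0.47 × 0.45 × 0.2 = 0.04230 m³/s
w_8 = (3.16 − 2.96)/2 = 0.1 m; q_8 = 0.43 × 0.27 × 0.1 = 0.01161 m³/s
Q = Σ qᵢ = 1.034 m³/s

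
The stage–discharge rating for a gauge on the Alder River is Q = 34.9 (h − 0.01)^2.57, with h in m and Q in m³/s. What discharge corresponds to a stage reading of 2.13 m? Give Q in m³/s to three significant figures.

241 m³/s

Q = 34.9 × (2.13 − 0.01)^2.57 = 34.9 × 2.12^2.57 = 240.7 m³/s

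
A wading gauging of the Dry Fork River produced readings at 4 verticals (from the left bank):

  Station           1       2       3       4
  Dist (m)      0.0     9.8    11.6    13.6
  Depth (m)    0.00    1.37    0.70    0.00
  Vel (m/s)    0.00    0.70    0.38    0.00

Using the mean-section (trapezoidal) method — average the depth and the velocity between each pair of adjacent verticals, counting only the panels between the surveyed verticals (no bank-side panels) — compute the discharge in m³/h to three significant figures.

12600 m³/h

Panel 1-2: Δb = 9.8 m, d̄ = (0.00+1.37)/2 = 0.685, v̄ = (0.00+0.70)/2 = 0.35 → q = 9.8×0.685×0.35 = 2.350 m³/s
Panel 2-3: Δb = 1.8 m, d̄ = (1.37+0.70)/2 = 1.035, v̄ = (0.70+0.38)/2 = 0.54 → q = 1.8×1.035×0.54 = 1.006 m³/s
Panel 3-4: Δb = 2 m, d̄ = (0.70+0.00)/2 = 0.35, v̄ = (0.38+0.00)/2 = 0.19 → q = 2×0.35×0.19 = 0.1330 m³/s
Q = Σ q = 3.489 m³/s
= 3.489 × 3600 = 12560 m³/h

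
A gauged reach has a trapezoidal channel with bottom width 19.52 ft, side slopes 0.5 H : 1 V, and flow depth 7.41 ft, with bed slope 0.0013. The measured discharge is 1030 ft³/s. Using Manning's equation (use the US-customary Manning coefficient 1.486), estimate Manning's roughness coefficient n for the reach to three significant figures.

0.0254

A = (b + z·y)·y = (19.52 + 0.5×7.41)×7.41 = 172.1 ft²
P = b + 2y√(1+z²) = 19.52 + 2×7.41×√(1+0.5²) = 36.09 ft
R = A/P = 172.1/36.09 = 4.769 ft
n = (1.486/Q)·A·R^(2/3)·S^(1/2) = (1.486/1030) × 172.1 × 2.833 × 0.03606 = 0.02536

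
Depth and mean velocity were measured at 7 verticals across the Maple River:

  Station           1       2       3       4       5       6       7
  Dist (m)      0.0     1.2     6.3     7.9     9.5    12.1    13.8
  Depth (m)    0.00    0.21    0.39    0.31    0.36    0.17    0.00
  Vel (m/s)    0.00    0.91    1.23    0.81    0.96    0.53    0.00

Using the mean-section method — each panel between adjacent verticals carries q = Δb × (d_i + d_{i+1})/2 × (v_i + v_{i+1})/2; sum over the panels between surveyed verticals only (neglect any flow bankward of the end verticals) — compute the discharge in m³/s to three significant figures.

Panel 1-2: Δb = 1.2 m, d̄ = (0.00+0.21)/2 = 0.105, v̄ = (0.00+0.91)/2 = 0.455 → q = 1.2×0.105×0.455 = 0.05733 m³/s
Panel 2-3: Δb = 5.1 m, d̄ = (0.21+0.39)/2 = 0.3, v̄ = (0.91+1.23)/2 = 1.07 → q = 5.1×0.3×1.07 = 1.637 m³/s
Panel 3-4: Δb = 1.6 m, d̄ = (0.39+0.31)/2 = 0.35, v̄ = (1.23+0.81)/2 = 1.02 → q = 1.6×0.35×1.02 = 0.5712 m³/s
Panel 4-5: Δb = 1.6 m, d̄ = (0.31+0.36)/2 = 0.335, v̄ = (0.81+0.96)/2 = 0.885 → q = 1.6×0.335×0.885 = 0.4744 m³/s
Panel 5-6: Δb = 2.6 m, d̄ = (0.36+0.17)/2 = 0.265, v̄ = (0.96+0.53)/2 = 0.745 → q = 2.6×0.265×0.745 = 0.5133 m³/s
Panel 6-7: Δb = 1.7 m, d̄ = (0.17+0.00)/2 = 0.085, v̄ = (0.53+0.00)/2 = 0.265 → q = 1.7×0.085×0.265 = 0.03829 m³/s
Q = Σ q = 3.292 m³/s

3.29 m³/s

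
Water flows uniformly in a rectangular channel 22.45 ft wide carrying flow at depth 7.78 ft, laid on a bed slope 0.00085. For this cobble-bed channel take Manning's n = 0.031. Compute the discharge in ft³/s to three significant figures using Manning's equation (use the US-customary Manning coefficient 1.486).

675 ft³/s

A = b·y = 22.45 × 7.78 = 174.7 ft²
P = b + 2y = 22.45 + 2×7.78 = 38.01 ft
R = A/P = 174.7/38.01 = 4.595 ft
Q = (1.486/n)·A·R^(2/3)·S^(1/2) = (1.486/0.031) × 174.7 × 4.595^(2/3) × 0.00085^(1/2) = 674.7 ft³/s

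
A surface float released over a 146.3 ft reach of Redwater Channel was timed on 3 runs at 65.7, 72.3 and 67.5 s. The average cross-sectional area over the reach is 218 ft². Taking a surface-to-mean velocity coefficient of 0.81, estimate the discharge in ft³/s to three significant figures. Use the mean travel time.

377 ft³/s

t̄ = (65.7 + 72.3 + 67.5) / 3 = 68.5 s
v_surface = L / t̄ = 146.3 / 68.5 = 2.136 ft/s
v_mean = 0.81 × 2.136 = 1.730 ft/s
Q = A × v_mean = 218 × 1.730 = 377.1 ft³/s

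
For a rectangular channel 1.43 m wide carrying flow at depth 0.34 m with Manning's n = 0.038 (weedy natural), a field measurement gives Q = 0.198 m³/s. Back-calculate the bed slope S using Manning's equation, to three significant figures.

0.00170

A = b·y = 1.43 × 0.34 = 0.4862 m²
P = b + 2y = 1.43 + 2×0.34 = 2.110 m
R = A/P = 0.4862/2.110 = 0.2304 m
S = (Q·n / (1·A·R^(2/3)))² = (0.198×0.038 / (1×0.4862×0.3759))² = 0.001695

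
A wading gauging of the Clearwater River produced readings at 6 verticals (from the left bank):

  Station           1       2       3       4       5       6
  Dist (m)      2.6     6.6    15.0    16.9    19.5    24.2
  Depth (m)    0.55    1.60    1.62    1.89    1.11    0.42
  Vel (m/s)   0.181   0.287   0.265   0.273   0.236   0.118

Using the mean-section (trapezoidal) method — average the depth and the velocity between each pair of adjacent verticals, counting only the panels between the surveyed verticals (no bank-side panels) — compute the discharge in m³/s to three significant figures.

7.26 m³/s

Panel 1-2: Δb = 4 m, d̄ = (0.55+1.60)/2 = 1.075, v̄ = (0.181+0.287)/2 = 0.234 → q = 4×1.075×0.234 = 1.006 m³/s
Panel 2-3: Δb = 8.4 m, d̄ = (1.60+1.62)/2 = 1.61, v̄ = (0.287+0.265)/2 = 0.276 → q = 8.4×1.61×0.276 = 3.733 m³/s
Panel 3-4: Δb = 1.9 m, d̄ = (1.62+1.89)/2 = 1.755, v̄ = (0.265+0.273)/2 = 0.269 → q = 1.9×1.755×0.269 = 0.8970 m³/s
Panel 4-5: Δb = 2.6 m, d̄ = (1.89+1.11)/2 = 1.5, v̄ = (0.273+0.236)/2 = 0.2545 → q = 2.6×1.5×0.2545 = 0.9926 m³/s
Panel 5-6: Δb = 4.7 m, d̄ = (1.11+0.42)/2 = 0.765, v̄ = (0.236+0.118)/2 = 0.177 → q = 4.7×0.765×0.177 = 0.6364 m³/s
Q = Σ q = 7.265 m³/s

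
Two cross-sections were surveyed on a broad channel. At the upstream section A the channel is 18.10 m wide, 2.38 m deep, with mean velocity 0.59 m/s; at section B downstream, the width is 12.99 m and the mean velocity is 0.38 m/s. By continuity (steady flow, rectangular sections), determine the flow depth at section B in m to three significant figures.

5.15 m

Q = A₁V₁ = (18.10×2.38) × 0.59 = 25.42 m³/s
d₂ = Q/(b₂ V₂) = 25.42/(12.99×0.38) = 5.149 m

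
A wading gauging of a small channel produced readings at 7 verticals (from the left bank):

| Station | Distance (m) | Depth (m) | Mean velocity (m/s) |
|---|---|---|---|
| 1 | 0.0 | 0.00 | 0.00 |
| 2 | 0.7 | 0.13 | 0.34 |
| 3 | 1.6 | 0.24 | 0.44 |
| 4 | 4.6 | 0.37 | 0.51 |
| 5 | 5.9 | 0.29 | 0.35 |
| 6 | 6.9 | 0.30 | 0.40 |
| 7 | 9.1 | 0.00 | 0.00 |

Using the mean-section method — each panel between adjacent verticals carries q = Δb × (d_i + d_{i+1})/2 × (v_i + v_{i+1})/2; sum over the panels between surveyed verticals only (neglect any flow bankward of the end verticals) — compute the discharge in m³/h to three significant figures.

3130 m³/h

Panel 1-2: Δb = 0.7 m, d̄ = (0.00+0.13)/2 = 0.065, v̄ = (0.00+0.34)/2 = 0.17 → q = 0.7×0.065×0.17 = 0.007735 m³/s
Panel 2-3: Δb = 0.9 m, d̄ = (0.13+0.24)/2 = 0.185, v̄ = (0.34+0.44)/2 = 0.39 → q = 0.9×0.185×0.39 = 0.06494 m³/s
Panel 3-4: Δb = 3 m, d̄ = (0.24+0.37)/2 = 0.305, v̄ = (0.44+0.51)/2 = 0.475 → q = 3×0.305×0.475 = 0.4346 m³/s
Panel 4-5: Δb = 1.3 m, d̄ = (0.37+0.29)/2 = 0.33, v̄ = (0.51+0.35)/2 = 0.43 → q = 1.3×0.33×0.43 = 0.1845 m³/s
Panel 5-6: Δb = 1 m, d̄ = (0.29+0.30)/2 = 0.295, v̄ = (0.35+0.40)/2 = 0.375 → q = 1×0.295×0.375 = 0.1106 m³/s
Panel 6-7: Δb = 2.2 m, d̄ = (0.30+0.00)/2 = 0.15, v̄ = (0.40+0.00)/2 = 0.2 → q = 2.2×0.15×0.2 = 0.06600 m³/s
Q = Σ q = 0.8684 m³/s
= 0.8684 × 3600 = 3126 m³/h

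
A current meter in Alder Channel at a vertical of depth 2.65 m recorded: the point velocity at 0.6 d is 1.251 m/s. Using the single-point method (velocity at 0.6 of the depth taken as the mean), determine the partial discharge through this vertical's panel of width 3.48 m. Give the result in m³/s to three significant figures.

11.5 m³/s

v̄ = v₀.₆ = 1.251 m/s
q = v̄ × d × w = 1.251 × 2.65 × 3.48 = 11.54 m³/s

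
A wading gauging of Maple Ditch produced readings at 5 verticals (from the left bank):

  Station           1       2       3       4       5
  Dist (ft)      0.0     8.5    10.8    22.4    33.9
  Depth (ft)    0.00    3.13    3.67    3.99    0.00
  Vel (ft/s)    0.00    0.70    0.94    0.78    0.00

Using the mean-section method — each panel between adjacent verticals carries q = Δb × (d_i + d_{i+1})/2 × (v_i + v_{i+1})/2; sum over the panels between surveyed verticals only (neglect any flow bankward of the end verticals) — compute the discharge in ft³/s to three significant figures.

Panel 1-2: Δb = 8.5 ft, d̄ = (0.00+3.13)/2 = 1.565, v̄ = (0.00+0.70)/2 = 0.35 → q = 8.5×1.565×0.35 = 4.656 ft³/s
Panel 2-3: Δb = 2.3 ft, d̄ = (3.13+3.67)/2 = 3.4, v̄ = (0.70+0.94)/2 = 0.82 → q = 2.3×3.4×0.82 = 6.412 ft³/s
Panel 3-4: Δb = 11.6 ft, d̄ = (3.67+3.99)/2 = 3.83, v̄ = (0.94+0.78)/2 = 0.86 → q = 11.6×3.83×0.86 = 38.21 ft³/s
Panel 4-5: Δb = 11.5 ft, d̄ = (3.99+0.00)/2 = 1.995, v̄ = (0.78+0.00)/2 = 0.39 → q = 11.5×1.995×0.39 = 8.948 ft³/s
Q = Σ q = 58.22 ft³/s

58.2 ft³/s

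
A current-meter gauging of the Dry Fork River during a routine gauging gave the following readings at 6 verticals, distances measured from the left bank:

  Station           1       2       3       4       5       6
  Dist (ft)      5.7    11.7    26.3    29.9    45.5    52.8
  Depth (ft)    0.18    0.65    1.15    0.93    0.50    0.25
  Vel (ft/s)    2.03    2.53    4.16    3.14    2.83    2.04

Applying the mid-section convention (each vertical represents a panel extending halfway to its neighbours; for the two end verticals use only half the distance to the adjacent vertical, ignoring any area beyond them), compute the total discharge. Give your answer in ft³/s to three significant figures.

108 ft³/s

w_1 = (11.7 − 5.7)/2 = 3 ft; q_1 = 2.03 × 0.18 × 3 = 1.096 ft³/s
w_2 = (26.3 − 5.7)/2 = 10.3 ft; q_2 = 2.53 × 0.65 × 10.3 = 16.94 ft³/s
w_3 = (29.9 − 11.7)/2 = 9.1 ft; q_3 = 4.16 × 1.15 × 9.1 = 43.53 ft³/s
w_4 = (45.5 − 26.3)/2 = 9.6 ft; q_4 = 3.14 × 0.93 × 9.6 = 28.03 ft³/s
w_5 = (52.8 − 29.9)/2 = 11.45 ft; q_5 = 2.83 × 0.50 × 11.45 = 16.20 ft³/s
w_6 = (52.8 − 45.5)/2 = 3.65 ft; q_6 = 2.04 × 0.25 × 3.65 = 1.862 ft³/s
Q = Σ qᵢ = 107.7 ft³/s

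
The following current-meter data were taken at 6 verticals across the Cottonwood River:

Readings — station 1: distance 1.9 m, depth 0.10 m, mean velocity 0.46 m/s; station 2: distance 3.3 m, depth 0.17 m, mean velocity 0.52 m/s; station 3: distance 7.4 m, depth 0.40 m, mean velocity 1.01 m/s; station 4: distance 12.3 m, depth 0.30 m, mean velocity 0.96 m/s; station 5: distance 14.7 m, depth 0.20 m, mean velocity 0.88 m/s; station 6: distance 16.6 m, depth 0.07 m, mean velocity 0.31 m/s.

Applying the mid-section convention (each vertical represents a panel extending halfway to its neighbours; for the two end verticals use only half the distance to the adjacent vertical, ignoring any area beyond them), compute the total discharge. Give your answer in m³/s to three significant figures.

3.54 m³/s

w_1 = (3.3 − 1.9)/2 = 0.7 m; q_1 = 0.46 × 0.10 × 0.7 = 0.03220 m³/s
w_2 = (7.4 − 1.9)/2 = 2.75 m; q_2 = 0.52 × 0.17 × 2.75 = 0.2431 m³/s
w_3 = (12.3 − 3.3)/2 = 4.5 m; q_3 = 1.01 × 0.40 × 4.5 = 1.818 m³/s
w_4 = (14.7 − 7.4)/2 = 3.65 m; q_4 = 0.96 × 0.30 × 3.65 = 1.051 m³/s
w_5 = (16.6 − 12.3)/2 = 2.15 m; q_5 = 0.88 × 0.20 × 2.15 = 0.3784 m³/s
w_6 = (16.6 − 14.7)/2 = 0.95 m; q_6 = 0.31 × 0.07 × 0.95 = 0.02062 m³/s
Q = Σ qᵢ = 3.544 m³/s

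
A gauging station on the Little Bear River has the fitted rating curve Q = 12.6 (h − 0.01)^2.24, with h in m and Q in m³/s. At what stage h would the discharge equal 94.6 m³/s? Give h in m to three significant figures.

h − h₀ = (Q/C)^(1/b) = (94.6/12.6)^(1/2.24) = 2.460 m
h = 0.01 + 2.460 = 2.470 m

2.47 m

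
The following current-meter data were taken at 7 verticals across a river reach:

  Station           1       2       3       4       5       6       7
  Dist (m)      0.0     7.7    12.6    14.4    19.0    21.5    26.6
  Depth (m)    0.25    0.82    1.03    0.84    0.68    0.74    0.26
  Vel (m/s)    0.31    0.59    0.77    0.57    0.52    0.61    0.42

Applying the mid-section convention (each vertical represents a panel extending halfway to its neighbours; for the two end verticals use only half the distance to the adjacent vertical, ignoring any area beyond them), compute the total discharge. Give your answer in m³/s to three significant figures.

w_1 = (7.7 − 0.0)/2 = 3.85 m; q_1 = 0.31 × 0.25 × 3.85 = 0.2984 m³/s
w_2 = (12.6 − 0.0)/2 = 6.3 m; q_2 = 0.59 × 0.82 × 6.3 = 3.048 m³/s
w_3 = (14.4 − 7.7)/2 = 3.35 m; q_3 = 0.77 × 1.03 × 3.35 = 2.657 m³/s
w_4 = (19.0 − 12.6)/2 = 3.2 m; q_4 = 0.57 × 0.84 × 3.2 = 1.532 m³/s
w_5 = (21.5 − 14.4)/2 = 3.55 m; q_5 = 0.52 × 0.68 × 3.55 = 1.255 m³/s
w_6 = (26.6 − 19.0)/2 = 3.8 m; q_6 = 0.61 × 0.74 × 3.8 = 1.715 m³/s
w_7 = (26.6 − 21.5)/2 = 2.55 m; q_7 = 0.42 × 0.26 × 2.55 = 0.2785 m³/s
Q = Σ qᵢ = 10.78 m³/s

10.8 m³/s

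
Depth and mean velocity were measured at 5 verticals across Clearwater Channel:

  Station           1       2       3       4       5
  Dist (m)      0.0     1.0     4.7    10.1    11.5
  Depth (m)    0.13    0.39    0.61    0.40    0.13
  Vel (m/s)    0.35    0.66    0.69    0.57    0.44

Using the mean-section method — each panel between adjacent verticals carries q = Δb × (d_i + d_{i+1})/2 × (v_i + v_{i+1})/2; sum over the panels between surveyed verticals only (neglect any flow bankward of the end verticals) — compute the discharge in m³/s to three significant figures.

3.29 m³/s

Panel 1-2: Δb = 1 m, d̄ = (0.13+0.39)/2 = 0.26, v̄ = (0.35+0.66)/2 = 0.505 → q = 1×0.26×0.505 = 0.1313 m³/s
Panel 2-3: Δb = 3.7 m, d̄ = (0.39+0.61)/2 = 0.5, v̄ = (0.66+0.69)/2 = 0.675 → q = 3.7×0.5×0.675 = 1.249 m³/s
Panel 3-4: Δb = 5.4 m, d̄ = (0.61+0.40)/2 = 0.505, v̄ = (0.69+0.57)/2 = 0.63 → q = 5.4×0.505×0.63 = 1.718 m³/s
Panel 4-5: Δb = 1.4 m, d̄ = (0.40+0.13)/2 = 0.265, v̄ = (0.57+0.44)/2 = 0.505 → q = 1.4×0.265×0.505 = 0.1874 m³/s
Q = Σ q = 3.285 m³/s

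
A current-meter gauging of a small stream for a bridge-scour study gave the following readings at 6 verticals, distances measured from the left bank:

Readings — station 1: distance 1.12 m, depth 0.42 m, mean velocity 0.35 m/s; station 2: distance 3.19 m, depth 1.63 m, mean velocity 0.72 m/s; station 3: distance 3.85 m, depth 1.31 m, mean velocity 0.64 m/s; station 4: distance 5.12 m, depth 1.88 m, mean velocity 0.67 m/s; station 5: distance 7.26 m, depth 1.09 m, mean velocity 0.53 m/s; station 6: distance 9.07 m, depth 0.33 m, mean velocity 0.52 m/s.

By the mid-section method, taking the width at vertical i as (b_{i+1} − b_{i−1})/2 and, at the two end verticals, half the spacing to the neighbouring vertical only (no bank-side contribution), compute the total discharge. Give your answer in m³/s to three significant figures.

6.01 m³/s

w_1 = (3.19 − 1.12)/2 = 1.035 m; q_1 = 0.35 × 0.42 × 1.035 = 0.1521 m³/s
w_2 = (3.85 − 1.12)/2 = 1.365 m; q_2 = 0.72 × 1.63 × 1.365 = 1.602 m³/s
w_3 = (5.12 − 3.19)/2 = 0.965 m; q_3 = 0.64 × 1.31 × 0.965 = 0.8091 m³/s
w_4 = (7.26 − 3.85)/2 = 1.705 m; q_4 = 0.67 × 1.88 × 1.705 = 2.148 m³/s
w_5 = (9.07 − 5.12)/2 = 1.975 m; q_5 = 0.53 × 1.09 × 1.975 = 1.141 m³/s
w_6 = (9.07 − 7.26)/2 = 0.905 m; q_6 = 0.52 × 0.33 × 0.905 = 0.1553 m³/s
Q = Σ qᵢ = 6.007 m³/s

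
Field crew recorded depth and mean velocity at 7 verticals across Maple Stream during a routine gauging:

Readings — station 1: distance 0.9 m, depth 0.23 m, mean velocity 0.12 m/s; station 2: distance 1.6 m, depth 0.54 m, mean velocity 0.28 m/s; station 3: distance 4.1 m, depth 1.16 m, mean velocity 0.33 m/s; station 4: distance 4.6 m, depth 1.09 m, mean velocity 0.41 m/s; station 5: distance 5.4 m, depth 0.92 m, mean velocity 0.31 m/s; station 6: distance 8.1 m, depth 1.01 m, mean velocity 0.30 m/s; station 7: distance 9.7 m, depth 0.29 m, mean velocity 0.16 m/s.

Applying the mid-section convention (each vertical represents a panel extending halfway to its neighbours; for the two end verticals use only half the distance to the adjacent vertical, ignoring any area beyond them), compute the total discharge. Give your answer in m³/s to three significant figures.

2.30 m³/s

w_1 = (1.6 − 0.9)/2 = 0.35 m; q_1 = 0.12 × 0.23 × 0.35 = 0.009660 m³/s
w_2 = (4.1 − 0.9)/2 = 1.6 m; q_2 = 0.28 × 0.54 × 1.6 = 0.2419 m³/s
w_3 = (4.6 − 1.6)/2 = 1.5 m; q_3 = 0.33 × 1.16 × 1.5 = 0.5742 m³/s
w_4 = (5.4 − 4.1)/2 = 0.65 m; q_4 = 0.41 × 1.09 × 0.65 = 0.2905 m³/s
w_5 = (8.1 − 4.6)/2 = 1.75 m; q_5 = 0.31 × 0.92 × 1.75 = 0.4991 m³/s
w_6 = (9.7 − 5.4)/2 = 2.15 m; q_6 = 0.30 × 1.01 × 2.15 = 0.6515 m³/s
w_7 = (9.7 − 8.1)/2 = 0.8 m; q_7 = 0.16 × 0.29 × 0.8 = 0.03712 m³/s
Q = Σ qᵢ = 2.304 m³/s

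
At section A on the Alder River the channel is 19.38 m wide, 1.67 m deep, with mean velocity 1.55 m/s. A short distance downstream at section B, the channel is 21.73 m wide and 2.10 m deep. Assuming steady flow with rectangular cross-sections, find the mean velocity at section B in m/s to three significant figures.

Q = A₁V₁ = (19.38×1.67) × 1.55 = 50.17 m³/s
A₂ = 21.73 × 2.10 = 45.63 m²
V₂ = Q/A₂ = 50.17/45.63 = 1.099 m/s

1.10 m/s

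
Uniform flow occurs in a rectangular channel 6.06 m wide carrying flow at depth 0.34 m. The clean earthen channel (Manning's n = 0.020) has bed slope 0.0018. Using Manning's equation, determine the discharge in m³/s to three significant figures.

1.98 m³/s

A = b·y = 6.06 × 0.34 = 2.060 m²
P = b + 2y = 6.06 + 2×0.34 = 6.740 m
R = A/P = 2.060/6.740 = 0.3057 m
Q = (1/n)·A·R^(2/3)·S^(1/2) = (1/0.020) × 2.060 × 0.3057^(2/3) × 0.0018^(1/2) = 1.983 m³/s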